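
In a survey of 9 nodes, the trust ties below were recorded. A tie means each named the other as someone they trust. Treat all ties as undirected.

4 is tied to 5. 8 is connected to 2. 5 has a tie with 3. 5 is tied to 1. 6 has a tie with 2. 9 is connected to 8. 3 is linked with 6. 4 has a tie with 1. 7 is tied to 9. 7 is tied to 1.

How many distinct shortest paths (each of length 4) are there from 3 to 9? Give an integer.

2

The shortest distance is 4. The length-4 paths are: 3–5–1–7–9; 3–6–2–8–9.
That gives 2 distinct shortest paths.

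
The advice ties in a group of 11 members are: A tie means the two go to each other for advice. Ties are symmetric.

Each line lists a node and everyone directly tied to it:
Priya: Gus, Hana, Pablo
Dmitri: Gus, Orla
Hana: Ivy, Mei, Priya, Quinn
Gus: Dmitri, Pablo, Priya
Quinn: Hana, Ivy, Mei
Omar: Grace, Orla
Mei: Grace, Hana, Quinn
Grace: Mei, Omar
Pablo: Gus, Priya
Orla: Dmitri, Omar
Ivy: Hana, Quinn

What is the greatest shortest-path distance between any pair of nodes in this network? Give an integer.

Eccentricity of each node (its greatest distance to any other): Dmitri:4, Grace:4, Gus:4, Hana:4, Ivy:5, Mei:4, Omar:4, Orla:5, Pablo:4, Priya:4, Quinn:4.
The maximum eccentricity is 5, realized for instance by the pair Orla–Ivy via Orla – Dmitri – Gus – Priya – Hana – Ivy. So the diameter is 5.

5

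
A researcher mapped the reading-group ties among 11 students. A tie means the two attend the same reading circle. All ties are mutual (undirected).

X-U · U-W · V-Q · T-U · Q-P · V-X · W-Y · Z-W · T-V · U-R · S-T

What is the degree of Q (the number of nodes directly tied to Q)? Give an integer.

2

Q is directly tied to P and V. That is 2 neighbors, so the degree of Q is 2.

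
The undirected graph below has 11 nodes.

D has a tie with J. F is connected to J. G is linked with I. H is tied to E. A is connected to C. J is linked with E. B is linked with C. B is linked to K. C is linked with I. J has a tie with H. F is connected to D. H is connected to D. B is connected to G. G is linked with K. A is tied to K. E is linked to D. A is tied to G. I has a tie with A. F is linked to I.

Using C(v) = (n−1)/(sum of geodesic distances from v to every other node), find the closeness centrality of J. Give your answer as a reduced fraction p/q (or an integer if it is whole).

Distances from J: A:3, B:4, C:3, D:1, E:1, F:1, G:3, H:1, I:2, K:4. Sum = 23.
n = 11, so closeness = 10/23.

10/23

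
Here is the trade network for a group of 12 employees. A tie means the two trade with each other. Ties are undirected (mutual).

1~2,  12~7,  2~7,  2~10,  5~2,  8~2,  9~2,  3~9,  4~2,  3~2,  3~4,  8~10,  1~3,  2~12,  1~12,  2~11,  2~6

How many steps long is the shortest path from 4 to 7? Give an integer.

One shortest route is 4 – 2 – 7, which uses 2 edges, and 4 and 7 are not directly tied, so nothing shorter exists. So d(4,7) = 2.

2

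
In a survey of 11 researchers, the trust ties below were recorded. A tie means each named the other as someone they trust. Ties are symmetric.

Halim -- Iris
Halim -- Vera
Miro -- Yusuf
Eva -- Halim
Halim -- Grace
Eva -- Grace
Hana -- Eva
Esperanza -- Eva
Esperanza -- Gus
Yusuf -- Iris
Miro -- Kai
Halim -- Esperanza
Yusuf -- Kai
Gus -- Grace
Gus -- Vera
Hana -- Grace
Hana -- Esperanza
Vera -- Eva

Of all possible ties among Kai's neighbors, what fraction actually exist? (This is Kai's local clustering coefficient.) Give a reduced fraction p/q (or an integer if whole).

Kai's neighbors: Miro and Yusuf (k = 2).
Possible neighbor pairs: C(2,2) = 1. Edges among them: Miro–Yusuf → e = 1.
Clustering(Kai) = 1/1.

1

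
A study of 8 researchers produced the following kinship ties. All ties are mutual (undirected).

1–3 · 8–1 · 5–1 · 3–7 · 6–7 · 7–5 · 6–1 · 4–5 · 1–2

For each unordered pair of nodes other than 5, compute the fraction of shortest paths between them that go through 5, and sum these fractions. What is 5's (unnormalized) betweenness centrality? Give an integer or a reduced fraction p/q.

Pairs whose geodesics pass through 5 — 8–4: 1; 8–7: 1/3; 2–4: 1; 2–7: 1/3; 4–6: 2/2; 4–1: 1; 4–3: 2/2; 4–7: 1; 1–7: 1/3.
All other pairs contribute 0.
Summing the contributions gives betweenness(5) = 7.

7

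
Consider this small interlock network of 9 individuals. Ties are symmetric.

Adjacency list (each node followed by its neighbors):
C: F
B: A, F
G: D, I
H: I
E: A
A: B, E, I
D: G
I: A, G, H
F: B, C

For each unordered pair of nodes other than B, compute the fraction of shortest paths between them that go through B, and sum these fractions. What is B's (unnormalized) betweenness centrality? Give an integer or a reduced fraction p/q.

12

Pairs whose geodesics pass through B — F–A: 1; F–G: 1; F–I: 1; F–D: 1; F–H: 1; F–E: 1; C–A: 1; C–G: 1; C–I: 1; C–D: 1; C–H: 1; C–E: 1.
All other pairs contribute 0.
Summing the contributions gives betweenness(B) = 12.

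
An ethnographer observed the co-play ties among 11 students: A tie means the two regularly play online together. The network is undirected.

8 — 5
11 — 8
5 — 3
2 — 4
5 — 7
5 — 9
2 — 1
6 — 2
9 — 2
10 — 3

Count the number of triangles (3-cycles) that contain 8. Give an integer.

0

8's neighbors are 5 and 11, but none of them are tied to each other, so no triangle contains 8.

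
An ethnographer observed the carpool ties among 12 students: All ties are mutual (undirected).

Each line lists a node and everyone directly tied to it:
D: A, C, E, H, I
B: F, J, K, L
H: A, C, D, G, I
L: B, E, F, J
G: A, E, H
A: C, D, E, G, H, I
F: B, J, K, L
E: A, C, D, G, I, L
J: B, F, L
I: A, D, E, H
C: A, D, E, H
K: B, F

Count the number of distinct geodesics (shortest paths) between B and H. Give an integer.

5

The shortest distance is 4. The length-4 paths are: B–L–E–G–H; B–L–E–D–H; B–L–E–I–H; B–L–E–A–H; B–L–E–C–H.
That gives 5 distinct shortest paths.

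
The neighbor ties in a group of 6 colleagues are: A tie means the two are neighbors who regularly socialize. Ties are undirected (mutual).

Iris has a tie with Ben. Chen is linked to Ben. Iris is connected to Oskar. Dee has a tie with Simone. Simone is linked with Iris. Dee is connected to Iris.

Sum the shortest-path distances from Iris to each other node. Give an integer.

Distances from Iris: Ben:1, Chen:2, Dee:1, Oskar:1, Simone:1.
Sum = 1 + 2 + 1 + 1 + 1 = 6.

6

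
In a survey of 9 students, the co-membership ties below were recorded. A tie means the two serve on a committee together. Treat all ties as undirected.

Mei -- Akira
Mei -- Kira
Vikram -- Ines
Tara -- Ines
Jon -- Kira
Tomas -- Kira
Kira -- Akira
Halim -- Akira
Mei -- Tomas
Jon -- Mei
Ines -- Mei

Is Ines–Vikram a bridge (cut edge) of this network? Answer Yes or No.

Without the Ines–Vikram edge there is no alternate route between Ines and Vikram, so the network disconnects. It is a bridge.

Yes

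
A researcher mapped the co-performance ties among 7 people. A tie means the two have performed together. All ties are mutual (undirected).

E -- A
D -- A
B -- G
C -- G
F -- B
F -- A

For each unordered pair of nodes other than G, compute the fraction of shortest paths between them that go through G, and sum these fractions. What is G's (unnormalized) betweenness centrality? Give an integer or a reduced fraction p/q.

5

Pairs whose geodesics pass through G — F–C: 1; E–C: 1; A–C: 1; C–B: 1; C–D: 1.
All other pairs contribute 0.
Summing the contributions gives betweenness(G) = 5.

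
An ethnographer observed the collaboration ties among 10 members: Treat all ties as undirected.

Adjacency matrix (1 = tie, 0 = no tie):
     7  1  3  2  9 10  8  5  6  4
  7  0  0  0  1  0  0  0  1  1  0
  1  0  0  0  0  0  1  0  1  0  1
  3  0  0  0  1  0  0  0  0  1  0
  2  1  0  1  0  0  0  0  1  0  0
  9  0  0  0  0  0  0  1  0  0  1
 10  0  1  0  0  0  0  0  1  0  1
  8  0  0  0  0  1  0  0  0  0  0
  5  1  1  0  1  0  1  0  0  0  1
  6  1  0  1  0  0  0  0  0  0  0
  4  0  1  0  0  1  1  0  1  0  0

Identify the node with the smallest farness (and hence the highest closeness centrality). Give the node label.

5

Farness (sum of distances to all others) for each node — 1:18, 2:18, 3:24, 4:16, 5:14, 6:24, 7:18, 8:30, 9:22, 10:18.
The smallest farness is 14, for 5, so 5 has the highest closeness.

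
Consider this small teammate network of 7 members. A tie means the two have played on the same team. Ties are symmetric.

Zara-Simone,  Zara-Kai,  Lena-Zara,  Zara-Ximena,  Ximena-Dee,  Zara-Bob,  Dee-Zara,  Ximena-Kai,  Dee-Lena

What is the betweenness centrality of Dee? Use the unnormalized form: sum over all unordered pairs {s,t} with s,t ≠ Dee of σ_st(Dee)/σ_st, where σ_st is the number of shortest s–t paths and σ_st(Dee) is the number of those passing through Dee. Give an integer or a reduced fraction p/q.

Pairs whose geodesics pass through Dee — Ximena–Lena: 1/2.
All other pairs contribute 0.
Summing the contributions gives betweenness(Dee) = 1/2.

1/2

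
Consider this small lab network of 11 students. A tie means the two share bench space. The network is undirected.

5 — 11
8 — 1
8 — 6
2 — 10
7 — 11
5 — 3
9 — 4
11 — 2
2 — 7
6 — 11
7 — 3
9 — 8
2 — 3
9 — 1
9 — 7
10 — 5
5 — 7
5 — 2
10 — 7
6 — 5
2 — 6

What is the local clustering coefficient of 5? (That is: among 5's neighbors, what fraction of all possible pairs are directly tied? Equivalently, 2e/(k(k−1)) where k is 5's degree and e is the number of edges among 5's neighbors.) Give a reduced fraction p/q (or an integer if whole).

5's neighbors: 2, 3, 6, 7, 10, and 11 (k = 6).
Possible neighbor pairs: C(6,2) = 15. Edges among them: 2–3, 2–6, 2–7, 2–10, 2–11, 3–7, 6–11, 7–10, 7–11 → e = 9.
Clustering(5) = 9/15 = 3/5.

3/5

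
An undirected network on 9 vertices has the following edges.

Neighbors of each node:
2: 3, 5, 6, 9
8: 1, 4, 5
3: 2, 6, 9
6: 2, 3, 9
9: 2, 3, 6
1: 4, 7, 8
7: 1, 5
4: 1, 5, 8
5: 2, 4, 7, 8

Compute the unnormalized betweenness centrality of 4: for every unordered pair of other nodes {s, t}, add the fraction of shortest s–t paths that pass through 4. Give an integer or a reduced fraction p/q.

Pairs whose geodesics pass through 4 — 5–1: 1/3; 1–3: 1/3; 1–6: 1/3; 1–2: 1/3; 1–9: 1/3.
All other pairs contribute 0.
Summing the contributions gives betweenness(4) = 5/3.

5/3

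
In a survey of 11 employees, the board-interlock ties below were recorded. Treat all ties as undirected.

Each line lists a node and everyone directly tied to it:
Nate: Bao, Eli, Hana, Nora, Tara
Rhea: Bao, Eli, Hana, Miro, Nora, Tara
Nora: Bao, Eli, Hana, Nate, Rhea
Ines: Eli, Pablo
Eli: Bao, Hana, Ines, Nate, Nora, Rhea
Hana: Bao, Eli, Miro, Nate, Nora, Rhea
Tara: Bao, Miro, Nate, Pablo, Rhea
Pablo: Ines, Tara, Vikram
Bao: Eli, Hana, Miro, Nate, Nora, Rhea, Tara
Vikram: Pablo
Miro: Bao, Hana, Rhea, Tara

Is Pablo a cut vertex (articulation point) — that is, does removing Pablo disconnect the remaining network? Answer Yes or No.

Removing Pablo leaves {Vikram} with no path to {Bao, Eli, Hana, Ines, Miro, Nate, Nora, Rhea, and Tara}, so the network splits into 2 components. Pablo is a cut vertex.

Yes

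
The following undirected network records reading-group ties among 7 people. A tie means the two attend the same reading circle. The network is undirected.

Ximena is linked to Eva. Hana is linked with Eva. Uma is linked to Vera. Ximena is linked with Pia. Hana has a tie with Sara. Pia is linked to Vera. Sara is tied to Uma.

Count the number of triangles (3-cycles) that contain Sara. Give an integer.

Sara's neighbors are Hana and Uma, but none of them are tied to each other, so no triangle contains Sara.

0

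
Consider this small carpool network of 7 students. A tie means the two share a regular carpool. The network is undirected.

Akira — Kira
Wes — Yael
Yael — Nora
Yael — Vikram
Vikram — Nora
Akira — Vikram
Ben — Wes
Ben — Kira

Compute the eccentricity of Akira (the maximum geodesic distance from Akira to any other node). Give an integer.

3

Distances from Akira: Ben:2, Kira:1, Nora:2, Vikram:1, Wes:3, Yael:2.
The largest is 3 (to Wes), so the eccentricity of Akira is 3.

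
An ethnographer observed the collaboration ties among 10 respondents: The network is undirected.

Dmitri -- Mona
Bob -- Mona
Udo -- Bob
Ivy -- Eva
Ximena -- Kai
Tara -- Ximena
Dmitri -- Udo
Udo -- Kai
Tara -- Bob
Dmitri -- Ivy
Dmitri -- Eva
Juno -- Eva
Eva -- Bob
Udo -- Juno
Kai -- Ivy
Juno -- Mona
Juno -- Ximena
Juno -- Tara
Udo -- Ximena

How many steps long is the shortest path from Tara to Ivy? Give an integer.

One shortest route is Tara – Ximena – Kai – Ivy, which uses 3 edges, and at distance 2 from Tara we only reach {Eva, Kai, Mona, Udo}, which does not include Ivy. So d(Tara,Ivy) = 3.

3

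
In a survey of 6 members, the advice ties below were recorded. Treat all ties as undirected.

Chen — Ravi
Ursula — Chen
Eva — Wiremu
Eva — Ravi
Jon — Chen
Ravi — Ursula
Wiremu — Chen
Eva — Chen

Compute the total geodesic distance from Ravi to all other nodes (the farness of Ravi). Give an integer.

Distances from Ravi: Chen:1, Eva:1, Jon:2, Ursula:1, Wiremu:2.
Sum = 1 + 1 + 2 + 1 + 2 = 7.

7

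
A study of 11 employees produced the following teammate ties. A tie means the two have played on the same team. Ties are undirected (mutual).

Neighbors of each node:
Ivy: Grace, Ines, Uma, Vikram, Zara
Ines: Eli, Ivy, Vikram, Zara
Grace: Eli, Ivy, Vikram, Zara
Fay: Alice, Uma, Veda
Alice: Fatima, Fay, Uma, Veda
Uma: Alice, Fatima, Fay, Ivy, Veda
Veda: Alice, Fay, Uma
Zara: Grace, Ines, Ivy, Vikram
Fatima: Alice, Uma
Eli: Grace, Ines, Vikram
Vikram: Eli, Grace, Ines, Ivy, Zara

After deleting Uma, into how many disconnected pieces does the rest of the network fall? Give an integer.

2

Without Uma, the remaining ties split the others into: {Eli, Grace, Ines, Ivy, Vikram, Zara}; {Alice, Fatima, Fay, Veda}.
That's 2 separate components.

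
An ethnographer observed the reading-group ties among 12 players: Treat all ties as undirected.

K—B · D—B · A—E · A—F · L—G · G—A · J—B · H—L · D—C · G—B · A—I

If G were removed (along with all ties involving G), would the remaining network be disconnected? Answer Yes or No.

Yes

Removing G leaves {H and L} with no path to {B, C, D, J, and K}, so the network splits into 3 components. G is a cut vertex.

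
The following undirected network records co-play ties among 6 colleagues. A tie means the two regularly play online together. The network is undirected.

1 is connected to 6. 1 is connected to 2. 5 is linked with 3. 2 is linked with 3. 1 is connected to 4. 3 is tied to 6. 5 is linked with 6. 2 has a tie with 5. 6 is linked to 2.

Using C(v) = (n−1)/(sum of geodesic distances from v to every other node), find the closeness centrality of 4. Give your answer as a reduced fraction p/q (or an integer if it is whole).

Distances from 4: 1:1, 2:2, 3:3, 5:3, 6:2. Sum = 11.
n = 6, so closeness = 5/11.

5/11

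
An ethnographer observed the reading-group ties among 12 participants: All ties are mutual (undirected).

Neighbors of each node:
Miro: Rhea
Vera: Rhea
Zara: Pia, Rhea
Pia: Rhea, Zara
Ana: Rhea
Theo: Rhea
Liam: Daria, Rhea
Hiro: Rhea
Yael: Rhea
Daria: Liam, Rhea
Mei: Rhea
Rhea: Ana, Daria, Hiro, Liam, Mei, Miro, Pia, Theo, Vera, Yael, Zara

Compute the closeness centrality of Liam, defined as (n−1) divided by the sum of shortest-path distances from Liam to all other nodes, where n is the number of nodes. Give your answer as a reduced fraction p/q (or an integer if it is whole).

Distances from Liam: Ana:2, Daria:1, Hiro:2, Mei:2, Miro:2, Pia:2, Rhea:1, Theo:2, Vera:2, Yael:2, Zara:2. Sum = 20.
n = 12, so closeness = 11/20.

11/20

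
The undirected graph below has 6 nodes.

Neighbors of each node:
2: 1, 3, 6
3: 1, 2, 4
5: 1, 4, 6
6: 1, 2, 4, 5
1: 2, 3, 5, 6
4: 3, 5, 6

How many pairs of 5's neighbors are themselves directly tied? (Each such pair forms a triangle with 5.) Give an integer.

2

5's neighbors: 1, 4, and 6.
Neighbor pairs that are themselves tied: 5–1–6; 5–4–6. Each forms one triangle with 5, for 2 in total.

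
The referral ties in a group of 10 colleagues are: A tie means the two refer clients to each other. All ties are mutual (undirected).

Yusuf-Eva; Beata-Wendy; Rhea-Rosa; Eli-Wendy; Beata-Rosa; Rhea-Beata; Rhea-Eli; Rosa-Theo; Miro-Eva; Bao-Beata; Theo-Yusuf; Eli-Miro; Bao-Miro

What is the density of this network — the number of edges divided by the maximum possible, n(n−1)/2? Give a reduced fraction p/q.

There are 13 edges and 10 nodes, so the maximum possible is C(10,2) = 45.
Density = 13/45.

13/45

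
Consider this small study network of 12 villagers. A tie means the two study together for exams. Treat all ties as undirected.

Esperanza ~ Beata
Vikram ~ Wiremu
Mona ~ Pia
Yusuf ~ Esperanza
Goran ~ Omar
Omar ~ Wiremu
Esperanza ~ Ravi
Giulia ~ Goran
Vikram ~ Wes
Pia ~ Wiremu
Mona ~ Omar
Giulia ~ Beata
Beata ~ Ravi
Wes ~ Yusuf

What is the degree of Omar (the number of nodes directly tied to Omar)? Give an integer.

Omar is directly tied to Goran, Mona, and Wiremu. That is 3 neighbors, so the degree of Omar is 3.

3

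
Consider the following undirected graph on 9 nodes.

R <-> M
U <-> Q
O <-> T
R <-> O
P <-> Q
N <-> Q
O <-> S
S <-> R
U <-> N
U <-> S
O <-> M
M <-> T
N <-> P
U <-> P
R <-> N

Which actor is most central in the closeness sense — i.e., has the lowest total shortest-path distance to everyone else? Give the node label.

R

Farness (sum of distances to all others) for each node — M:16, N:13, O:14, P:17, Q:17, R:12, S:13, T:20, U:14.
The smallest farness is 12, for R, so R has the highest closeness.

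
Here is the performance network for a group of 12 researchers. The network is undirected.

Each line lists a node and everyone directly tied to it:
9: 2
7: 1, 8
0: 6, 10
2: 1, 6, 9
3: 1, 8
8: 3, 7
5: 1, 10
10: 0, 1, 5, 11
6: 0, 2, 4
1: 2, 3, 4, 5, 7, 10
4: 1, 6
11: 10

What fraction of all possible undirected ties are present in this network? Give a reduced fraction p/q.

There are 15 edges and 12 nodes, so the maximum possible is C(12,2) = 66.
Density = 15/66 = 5/22.

5/22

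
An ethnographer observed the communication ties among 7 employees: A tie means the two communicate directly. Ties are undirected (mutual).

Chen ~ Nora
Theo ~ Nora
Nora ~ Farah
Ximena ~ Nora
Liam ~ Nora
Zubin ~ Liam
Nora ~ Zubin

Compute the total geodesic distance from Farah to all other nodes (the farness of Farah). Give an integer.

Distances from Farah: Chen:2, Liam:2, Nora:1, Theo:2, Ximena:2, Zubin:2.
Sum = 2 + 2 + 1 + 2 + 2 + 2 = 11.

11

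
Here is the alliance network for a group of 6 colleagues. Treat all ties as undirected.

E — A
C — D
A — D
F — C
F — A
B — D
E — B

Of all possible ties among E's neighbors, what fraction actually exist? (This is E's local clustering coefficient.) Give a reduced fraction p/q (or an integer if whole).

E's neighbors: A and B (k = 2).
Possible neighbor pairs: C(2,2) = 1. Edges among them: none → e = 0.
Clustering(E) = 0/1.

0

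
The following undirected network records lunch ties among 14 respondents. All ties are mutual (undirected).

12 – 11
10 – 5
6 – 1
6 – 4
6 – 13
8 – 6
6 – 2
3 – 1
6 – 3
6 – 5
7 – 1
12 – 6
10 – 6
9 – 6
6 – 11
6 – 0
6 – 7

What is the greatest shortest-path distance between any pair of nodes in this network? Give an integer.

Eccentricity of each node (its greatest distance to any other): 0:2, 1:2, 2:2, 3:2, 4:2, 5:2, 6:1, 7:2, 8:2, 9:2, 10:2, 11:2, 12:2, 13:2.
The maximum eccentricity is 2, realized for instance by the pair 4–2 via 4 – 6 – 2. So the diameter is 2.

2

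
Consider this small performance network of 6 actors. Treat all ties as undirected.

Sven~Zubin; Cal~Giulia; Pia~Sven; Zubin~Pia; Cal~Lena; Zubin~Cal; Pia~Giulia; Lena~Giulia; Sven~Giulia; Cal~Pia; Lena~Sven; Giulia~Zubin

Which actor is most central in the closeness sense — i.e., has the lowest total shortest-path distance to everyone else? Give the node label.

Farness (sum of distances to all others) for each node — Cal:6, Giulia:5, Lena:7, Pia:6, Sven:6, Zubin:6.
The smallest farness is 5, for Giulia, so Giulia has the highest closeness.

Giulia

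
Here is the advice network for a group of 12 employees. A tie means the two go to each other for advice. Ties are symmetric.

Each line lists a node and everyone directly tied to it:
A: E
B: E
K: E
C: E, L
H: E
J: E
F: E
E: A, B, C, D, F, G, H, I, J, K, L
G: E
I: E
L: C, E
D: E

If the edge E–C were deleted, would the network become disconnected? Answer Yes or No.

No

Even without that edge, E still reaches C via E – L – C, so the network stays connected. Not a bridge.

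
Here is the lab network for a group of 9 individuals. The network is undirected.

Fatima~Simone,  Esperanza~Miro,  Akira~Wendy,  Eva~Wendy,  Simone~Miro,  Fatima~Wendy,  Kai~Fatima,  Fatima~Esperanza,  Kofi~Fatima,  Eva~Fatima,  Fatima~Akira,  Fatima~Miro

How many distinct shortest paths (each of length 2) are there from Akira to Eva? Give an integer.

The shortest distance is 2. The length-2 paths are: Akira–Fatima–Eva; Akira–Wendy–Eva.
That gives 2 distinct shortest paths.

2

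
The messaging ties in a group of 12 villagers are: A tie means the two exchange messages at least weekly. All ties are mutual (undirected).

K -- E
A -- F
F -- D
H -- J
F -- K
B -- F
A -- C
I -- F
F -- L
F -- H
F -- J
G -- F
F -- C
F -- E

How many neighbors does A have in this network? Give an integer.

A is directly tied to C and F. That is 2 neighbors, so the degree of A is 2.

2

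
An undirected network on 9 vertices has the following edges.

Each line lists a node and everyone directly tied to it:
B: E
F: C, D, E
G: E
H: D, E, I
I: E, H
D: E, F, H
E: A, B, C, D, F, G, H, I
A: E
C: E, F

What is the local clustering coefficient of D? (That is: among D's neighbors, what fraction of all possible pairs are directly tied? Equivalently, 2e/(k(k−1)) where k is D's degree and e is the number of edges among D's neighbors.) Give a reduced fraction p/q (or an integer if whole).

D's neighbors: E, F, and H (k = 3).
Possible neighbor pairs: C(3,2) = 3. Edges among them: E–F, E–H → e = 2.
Clustering(D) = 2/3.

2/3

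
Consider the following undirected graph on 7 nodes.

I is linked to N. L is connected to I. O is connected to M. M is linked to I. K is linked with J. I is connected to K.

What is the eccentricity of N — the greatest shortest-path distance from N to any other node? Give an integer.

Distances from N: I:1, J:3, K:2, L:2, M:2, O:3.
The largest is 3 (to J and O), so the eccentricity of N is 3.

3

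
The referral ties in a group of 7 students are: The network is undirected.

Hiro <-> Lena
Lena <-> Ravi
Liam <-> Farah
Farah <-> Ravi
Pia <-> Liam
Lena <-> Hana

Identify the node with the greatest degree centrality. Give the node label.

Degrees — Farah:2, Hana:1, Hiro:1, Lena:3, Liam:2, Pia:1, Ravi:2.
The maximum is 3, attained only by Lena.

Lena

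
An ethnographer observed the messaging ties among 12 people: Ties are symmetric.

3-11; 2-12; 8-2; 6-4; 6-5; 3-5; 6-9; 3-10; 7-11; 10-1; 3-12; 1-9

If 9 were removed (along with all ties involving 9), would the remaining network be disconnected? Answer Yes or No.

No

Even without 9, every remaining node can still reach every other (the residual graph is connected), so 9 is not a cut vertex.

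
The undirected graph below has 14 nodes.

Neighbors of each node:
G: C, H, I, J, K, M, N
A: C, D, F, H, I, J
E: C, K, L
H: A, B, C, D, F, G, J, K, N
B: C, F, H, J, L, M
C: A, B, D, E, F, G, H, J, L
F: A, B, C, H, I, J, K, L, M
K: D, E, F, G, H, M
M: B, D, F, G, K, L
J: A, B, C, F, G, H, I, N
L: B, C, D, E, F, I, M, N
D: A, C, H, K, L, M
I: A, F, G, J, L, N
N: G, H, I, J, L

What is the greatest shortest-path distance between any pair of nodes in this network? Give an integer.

2

Eccentricity of each node (its greatest distance to any other): A:2, B:2, C:2, D:2, E:2, F:2, G:2, H:2, I:2, J:2, K:2, L:2, M:2, N:2.
The maximum eccentricity is 2, realized for instance by the pair B–N via B – J – N. So the diameter is 2.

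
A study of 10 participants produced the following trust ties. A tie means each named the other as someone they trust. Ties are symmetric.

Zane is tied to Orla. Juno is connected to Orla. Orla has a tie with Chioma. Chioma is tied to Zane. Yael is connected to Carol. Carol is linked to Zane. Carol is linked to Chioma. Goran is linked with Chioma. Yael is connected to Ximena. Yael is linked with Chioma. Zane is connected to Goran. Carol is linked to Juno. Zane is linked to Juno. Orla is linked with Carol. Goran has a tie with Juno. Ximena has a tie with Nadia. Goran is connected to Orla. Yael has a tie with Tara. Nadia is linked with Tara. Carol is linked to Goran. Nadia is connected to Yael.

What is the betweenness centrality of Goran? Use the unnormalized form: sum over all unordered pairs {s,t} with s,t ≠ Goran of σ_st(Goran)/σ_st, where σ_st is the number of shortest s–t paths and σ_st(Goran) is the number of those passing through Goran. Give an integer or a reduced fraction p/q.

1/4

Pairs whose geodesics pass through Goran — Chioma–Juno: 1/4.
All other pairs contribute 0.
Summing the contributions gives betweenness(Goran) = 1/4.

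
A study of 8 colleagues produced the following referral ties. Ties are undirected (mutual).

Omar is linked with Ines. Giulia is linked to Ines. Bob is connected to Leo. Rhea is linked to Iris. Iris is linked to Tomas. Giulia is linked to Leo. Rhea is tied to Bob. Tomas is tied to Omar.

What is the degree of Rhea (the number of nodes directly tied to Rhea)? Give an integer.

Rhea is directly tied to Bob and Iris. That is 2 neighbors, so the degree of Rhea is 2.

2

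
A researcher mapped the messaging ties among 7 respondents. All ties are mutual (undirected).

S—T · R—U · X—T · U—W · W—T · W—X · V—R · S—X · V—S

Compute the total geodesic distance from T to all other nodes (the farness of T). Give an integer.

Distances from T: R:3, S:1, U:2, V:2, W:1, X:1.
Sum = 3 + 1 + 2 + 2 + 1 + 1 = 10.

10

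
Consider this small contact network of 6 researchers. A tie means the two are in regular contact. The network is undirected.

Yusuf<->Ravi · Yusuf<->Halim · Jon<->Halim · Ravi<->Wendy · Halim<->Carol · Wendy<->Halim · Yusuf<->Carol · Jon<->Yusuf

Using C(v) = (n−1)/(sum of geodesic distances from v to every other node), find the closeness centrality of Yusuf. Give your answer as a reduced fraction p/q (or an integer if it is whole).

Distances from Yusuf: Carol:1, Halim:1, Jon:1, Ravi:1, Wendy:2. Sum = 6.
n = 6, so closeness = 5/6.

5/6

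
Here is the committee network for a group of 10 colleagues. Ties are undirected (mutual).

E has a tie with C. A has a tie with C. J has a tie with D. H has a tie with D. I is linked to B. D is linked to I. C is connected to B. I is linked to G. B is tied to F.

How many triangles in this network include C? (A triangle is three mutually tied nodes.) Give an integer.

C's neighbors are A, B, and E, but none of them are tied to each other, so no triangle contains C.

0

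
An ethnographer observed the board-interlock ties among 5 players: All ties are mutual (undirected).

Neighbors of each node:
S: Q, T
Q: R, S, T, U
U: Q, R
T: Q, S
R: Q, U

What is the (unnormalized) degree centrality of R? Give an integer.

2

R is directly tied to Q and U. That is 2 neighbors, so the degree of R is 2.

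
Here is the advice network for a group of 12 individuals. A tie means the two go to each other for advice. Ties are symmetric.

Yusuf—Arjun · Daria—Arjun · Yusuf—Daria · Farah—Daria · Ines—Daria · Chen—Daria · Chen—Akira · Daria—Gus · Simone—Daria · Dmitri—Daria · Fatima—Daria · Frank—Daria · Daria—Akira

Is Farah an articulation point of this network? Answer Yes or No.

No

Even without Farah, every remaining node can still reach every other (the residual graph is connected), so Farah is not a cut vertex.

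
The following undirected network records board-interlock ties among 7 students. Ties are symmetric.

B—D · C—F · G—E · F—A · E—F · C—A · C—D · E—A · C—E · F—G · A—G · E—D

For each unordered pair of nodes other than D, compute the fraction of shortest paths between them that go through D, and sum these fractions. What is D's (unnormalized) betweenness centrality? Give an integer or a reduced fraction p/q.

Pairs whose geodesics pass through D — G–B: 1; A–B: 2/2; C–B: 1; F–B: 2/2; E–B: 1.
All other pairs contribute 0.
Summing the contributions gives betweenness(D) = 5.

5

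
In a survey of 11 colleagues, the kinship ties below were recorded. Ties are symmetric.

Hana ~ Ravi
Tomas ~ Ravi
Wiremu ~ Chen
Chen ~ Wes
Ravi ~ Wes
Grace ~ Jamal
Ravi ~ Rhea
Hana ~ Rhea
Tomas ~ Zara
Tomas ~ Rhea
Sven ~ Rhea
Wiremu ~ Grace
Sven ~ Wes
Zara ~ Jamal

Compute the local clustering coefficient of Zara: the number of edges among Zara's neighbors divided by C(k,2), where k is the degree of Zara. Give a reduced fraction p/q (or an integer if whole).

Zara's neighbors: Jamal and Tomas (k = 2).
Possible neighbor pairs: C(2,2) = 1. Edges among them: none → e = 0.
Clustering(Zara) = 0/1.

0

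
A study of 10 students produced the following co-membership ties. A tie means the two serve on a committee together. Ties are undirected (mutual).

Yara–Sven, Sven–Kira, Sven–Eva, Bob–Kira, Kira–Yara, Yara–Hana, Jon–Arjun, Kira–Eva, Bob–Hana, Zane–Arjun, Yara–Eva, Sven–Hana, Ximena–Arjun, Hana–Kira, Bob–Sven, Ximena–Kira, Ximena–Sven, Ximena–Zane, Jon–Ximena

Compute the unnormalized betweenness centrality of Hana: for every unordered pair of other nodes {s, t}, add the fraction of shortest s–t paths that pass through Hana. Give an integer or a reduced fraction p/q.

Pairs whose geodesics pass through Hana — Yara–Bob: 1/3.
All other pairs contribute 0.
Summing the contributions gives betweenness(Hana) = 1/3.

1/3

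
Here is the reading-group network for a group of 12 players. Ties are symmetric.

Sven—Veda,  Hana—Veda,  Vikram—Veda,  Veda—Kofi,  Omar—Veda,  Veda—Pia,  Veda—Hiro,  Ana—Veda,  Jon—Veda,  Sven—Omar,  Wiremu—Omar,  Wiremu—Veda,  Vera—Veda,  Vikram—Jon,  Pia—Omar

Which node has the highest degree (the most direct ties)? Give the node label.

Veda

Degrees — Ana:1, Hana:1, Hiro:1, Jon:2, Kofi:1, Omar:4, Pia:2, Sven:2, Veda:11, Vera:1, Vikram:2, Wiremu:2.
The maximum is 11, attained only by Veda.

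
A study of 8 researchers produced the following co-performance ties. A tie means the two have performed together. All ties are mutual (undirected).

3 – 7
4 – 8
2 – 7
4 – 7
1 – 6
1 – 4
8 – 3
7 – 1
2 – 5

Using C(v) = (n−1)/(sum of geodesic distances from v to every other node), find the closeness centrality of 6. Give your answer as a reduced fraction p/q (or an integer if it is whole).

Distances from 6: 1:1, 2:3, 3:3, 4:2, 5:4, 7:2, 8:3. Sum = 18.
n = 8, so closeness = 7/18.

7/18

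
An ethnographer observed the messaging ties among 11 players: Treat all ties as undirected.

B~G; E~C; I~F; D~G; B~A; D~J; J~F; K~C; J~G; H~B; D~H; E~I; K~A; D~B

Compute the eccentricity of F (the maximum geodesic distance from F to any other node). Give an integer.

Distances from F: A:4, B:3, C:3, D:2, E:2, G:2, H:3, I:1, J:1, K:4.
The largest is 4 (to A and K), so the eccentricity of F is 4.

4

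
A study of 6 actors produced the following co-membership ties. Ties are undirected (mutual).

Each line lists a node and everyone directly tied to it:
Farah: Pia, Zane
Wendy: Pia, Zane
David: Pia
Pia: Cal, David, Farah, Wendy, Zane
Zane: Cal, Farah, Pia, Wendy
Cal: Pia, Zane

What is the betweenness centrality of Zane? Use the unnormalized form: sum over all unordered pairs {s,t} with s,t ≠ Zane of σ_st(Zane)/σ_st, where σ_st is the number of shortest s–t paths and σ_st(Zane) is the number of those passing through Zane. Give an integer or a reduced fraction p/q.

Pairs whose geodesics pass through Zane — Farah–Wendy: 1/2; Farah–Cal: 1/2; Wendy–Cal: 1/2.
All other pairs contribute 0.
Summing the contributions gives betweenness(Zane) = 3/2.

3/2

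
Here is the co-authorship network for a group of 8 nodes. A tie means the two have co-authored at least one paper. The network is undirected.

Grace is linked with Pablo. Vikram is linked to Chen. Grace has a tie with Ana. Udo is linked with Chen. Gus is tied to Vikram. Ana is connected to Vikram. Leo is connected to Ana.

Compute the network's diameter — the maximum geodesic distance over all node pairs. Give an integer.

5

Eccentricity of each node (its greatest distance to any other): Ana:3, Chen:4, Grace:4, Gus:4, Leo:4, Pablo:5, Udo:5, Vikram:3.
The maximum eccentricity is 5, realized for instance by the pair Udo–Pablo via Udo – Chen – Vikram – Ana – Grace – Pablo. So the diameter is 5.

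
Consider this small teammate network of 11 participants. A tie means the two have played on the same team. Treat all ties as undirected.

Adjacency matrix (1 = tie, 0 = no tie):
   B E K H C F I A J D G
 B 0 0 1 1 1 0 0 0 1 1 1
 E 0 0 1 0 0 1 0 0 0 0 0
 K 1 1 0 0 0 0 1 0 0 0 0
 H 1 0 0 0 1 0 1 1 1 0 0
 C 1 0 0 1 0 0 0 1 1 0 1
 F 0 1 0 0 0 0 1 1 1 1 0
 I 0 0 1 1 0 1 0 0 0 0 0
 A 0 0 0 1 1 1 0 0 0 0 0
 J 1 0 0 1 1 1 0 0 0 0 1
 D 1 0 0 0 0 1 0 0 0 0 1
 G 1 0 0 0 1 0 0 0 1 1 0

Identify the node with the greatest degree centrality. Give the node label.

B

Degrees — A:3, B:6, C:5, D:3, E:2, F:5, G:4, H:5, I:3, J:5, K:3.
The maximum is 6, attained only by B.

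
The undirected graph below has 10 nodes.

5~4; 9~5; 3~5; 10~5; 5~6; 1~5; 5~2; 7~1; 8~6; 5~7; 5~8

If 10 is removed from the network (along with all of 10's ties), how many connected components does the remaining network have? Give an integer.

10's neighbors (5) remain reachable from one another through other ties, so the rest of the network stays in one piece.

1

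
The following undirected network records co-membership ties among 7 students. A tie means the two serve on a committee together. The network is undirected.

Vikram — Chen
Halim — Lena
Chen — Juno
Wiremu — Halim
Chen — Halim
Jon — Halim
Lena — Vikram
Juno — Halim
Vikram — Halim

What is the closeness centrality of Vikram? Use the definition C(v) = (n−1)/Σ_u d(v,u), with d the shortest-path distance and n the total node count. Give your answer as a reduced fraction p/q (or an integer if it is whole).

2/3

Distances from Vikram: Chen:1, Halim:1, Jon:2, Juno:2, Lena:1, Wiremu:2. Sum = 9.
n = 7, so closeness = 6/9 = 2/3.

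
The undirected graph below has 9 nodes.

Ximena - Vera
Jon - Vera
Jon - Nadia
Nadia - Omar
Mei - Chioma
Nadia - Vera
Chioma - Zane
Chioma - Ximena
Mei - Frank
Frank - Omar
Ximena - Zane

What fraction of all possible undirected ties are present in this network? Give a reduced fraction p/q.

There are 11 edges and 9 nodes, so the maximum possible is C(9,2) = 36.
Density = 11/36.

11/36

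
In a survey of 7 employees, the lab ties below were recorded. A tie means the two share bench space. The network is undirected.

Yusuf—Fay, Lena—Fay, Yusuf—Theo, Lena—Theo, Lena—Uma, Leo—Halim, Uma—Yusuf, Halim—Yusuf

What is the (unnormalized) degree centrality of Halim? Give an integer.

Halim is directly tied to Leo and Yusuf. That is 2 neighbors, so the degree of Halim is 2.

2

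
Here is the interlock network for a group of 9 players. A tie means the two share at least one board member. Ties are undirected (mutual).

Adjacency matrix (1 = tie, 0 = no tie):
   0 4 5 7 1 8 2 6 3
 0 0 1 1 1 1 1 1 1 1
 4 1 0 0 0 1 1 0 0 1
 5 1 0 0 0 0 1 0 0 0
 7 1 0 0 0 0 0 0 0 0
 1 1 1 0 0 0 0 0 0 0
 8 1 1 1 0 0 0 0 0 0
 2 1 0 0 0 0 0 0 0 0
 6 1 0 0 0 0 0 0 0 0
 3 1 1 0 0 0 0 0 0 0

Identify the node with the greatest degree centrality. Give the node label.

Degrees — 0:8, 1:2, 2:1, 3:2, 4:4, 5:2, 6:1, 7:1, 8:3.
The maximum is 8, attained only by 0.

0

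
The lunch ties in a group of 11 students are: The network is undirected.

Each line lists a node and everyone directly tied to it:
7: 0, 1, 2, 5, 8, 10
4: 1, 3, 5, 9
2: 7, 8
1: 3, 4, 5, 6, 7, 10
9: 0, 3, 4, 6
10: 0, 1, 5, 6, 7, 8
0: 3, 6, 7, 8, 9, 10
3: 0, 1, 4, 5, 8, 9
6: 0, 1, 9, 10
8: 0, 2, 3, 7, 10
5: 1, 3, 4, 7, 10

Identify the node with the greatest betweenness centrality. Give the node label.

Unnormalized betweenness of each node: 0:71/15, 1:37/10, 2:0, 3:19/4, 4:5/6, 5:11/6, 6:13/12, 7:117/20, 8:39/10, 9:4/3, 10:179/60.
7 has the largest value, 117/20, making it the main broker — the node through which the most shortest paths run.

7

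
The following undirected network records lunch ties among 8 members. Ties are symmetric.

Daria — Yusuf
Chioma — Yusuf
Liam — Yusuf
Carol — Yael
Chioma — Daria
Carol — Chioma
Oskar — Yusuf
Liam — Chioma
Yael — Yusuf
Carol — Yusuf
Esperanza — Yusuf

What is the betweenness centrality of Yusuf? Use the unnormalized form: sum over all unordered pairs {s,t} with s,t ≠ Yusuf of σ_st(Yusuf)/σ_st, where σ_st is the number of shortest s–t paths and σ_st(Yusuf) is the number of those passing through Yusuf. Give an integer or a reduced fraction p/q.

Pairs whose geodesics pass through Yusuf — Daria–Esperanza: 1; Daria–Oskar: 1; Daria–Liam: 1/2; Daria–Carol: 1/2; Daria–Yael: 1; Esperanza–Oskar: 1; Esperanza–Liam: 1; Esperanza–Carol: 1; Esperanza–Chioma: 1; Esperanza–Yael: 1; Oskar–Liam: 1; Oskar–Carol: 1; Oskar–Chioma: 1; Oskar–Yael: 1 … (+3 more pairs).
All other pairs contribute 0.
Summing the contributions gives betweenness(Yusuf) = 15.

15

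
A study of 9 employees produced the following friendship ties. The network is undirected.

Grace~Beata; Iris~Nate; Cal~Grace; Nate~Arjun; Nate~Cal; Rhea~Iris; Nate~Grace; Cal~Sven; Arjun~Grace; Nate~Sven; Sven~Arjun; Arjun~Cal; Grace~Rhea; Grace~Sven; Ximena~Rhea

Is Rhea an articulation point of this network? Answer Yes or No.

Yes

Removing Rhea leaves {Arjun, Beata, Cal, Grace, Iris, Nate, and Sven} with no path to {Ximena}, so the network splits into 2 components. Rhea is a cut vertex.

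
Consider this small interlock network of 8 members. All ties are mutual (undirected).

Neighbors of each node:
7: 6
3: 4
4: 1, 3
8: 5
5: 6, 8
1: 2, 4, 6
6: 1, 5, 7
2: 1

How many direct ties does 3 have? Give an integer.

3 is directly tied to 4. That is 1 neighbor, so the degree of 3 is 1.

1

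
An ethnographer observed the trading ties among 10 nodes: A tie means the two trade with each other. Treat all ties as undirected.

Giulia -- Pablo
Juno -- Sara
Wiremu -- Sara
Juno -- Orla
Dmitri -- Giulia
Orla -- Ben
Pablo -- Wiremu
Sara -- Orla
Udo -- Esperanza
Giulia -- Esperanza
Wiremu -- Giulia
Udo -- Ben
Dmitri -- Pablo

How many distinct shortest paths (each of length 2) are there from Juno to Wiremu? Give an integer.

The shortest distance is 2, and the only length-2 path is Juno–Sara–Wiremu. So there is exactly 1 shortest path.

1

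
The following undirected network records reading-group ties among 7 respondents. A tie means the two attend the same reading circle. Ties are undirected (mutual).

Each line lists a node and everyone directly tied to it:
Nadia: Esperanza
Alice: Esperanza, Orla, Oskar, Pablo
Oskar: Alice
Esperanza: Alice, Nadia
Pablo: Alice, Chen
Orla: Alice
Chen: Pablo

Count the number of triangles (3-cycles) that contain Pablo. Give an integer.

0

Pablo's neighbors are Alice and Chen, but none of them are tied to each other, so no triangle contains Pablo.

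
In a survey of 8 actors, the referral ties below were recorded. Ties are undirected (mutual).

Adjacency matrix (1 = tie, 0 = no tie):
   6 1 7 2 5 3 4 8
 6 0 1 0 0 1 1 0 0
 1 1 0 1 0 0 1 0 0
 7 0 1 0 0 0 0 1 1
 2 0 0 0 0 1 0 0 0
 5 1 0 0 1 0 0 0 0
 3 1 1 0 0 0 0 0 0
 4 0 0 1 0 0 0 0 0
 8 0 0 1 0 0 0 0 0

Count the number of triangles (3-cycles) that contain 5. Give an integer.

5's neighbors are 2 and 6, but none of them are tied to each other, so no triangle contains 5.

0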